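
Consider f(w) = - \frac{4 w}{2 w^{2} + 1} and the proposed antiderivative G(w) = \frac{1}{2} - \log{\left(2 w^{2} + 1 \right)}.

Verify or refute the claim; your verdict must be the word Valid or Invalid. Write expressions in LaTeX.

d/dw[G] = - \frac{4 w}{2 w^{2} + 1}
This equals f(w) exactly, so the claim holds.

Valid - differentiating G returns exactly f.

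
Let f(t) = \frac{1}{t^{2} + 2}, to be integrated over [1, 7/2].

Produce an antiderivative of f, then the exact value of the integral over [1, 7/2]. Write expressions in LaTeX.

Antiderivative: F(t) = \frac{\sqrt{2} \operatorname{atan}{\left(\frac{\sqrt{2} t}{2} \right)}}{2}; value = - \frac{\sqrt{2} \operatorname{atan}{\left(\frac{\sqrt{2}}{2} \right)}}{2} + \frac{\sqrt{2} \operatorname{atan}{\left(\frac{7 \sqrt{2}}{4} \right)}}{2}

Check any antiderivative F(t) by computing F'(t) and comparing it with f(t).
F(t) = \frac{\sqrt{2} \operatorname{atan}{\left(\frac{\sqrt{2} t}{2} \right)}}{2} is an antiderivative of f.
Check: d/dt[\frac{\sqrt{2} \operatorname{atan}{\left(\frac{\sqrt{2} t}{2} \right)}}{2}] = \frac{1}{t^{2} + 2} = f(t).
F(7/2) = \frac{\sqrt{2} \operatorname{atan}{\left(\frac{7 \sqrt{2}}{4} \right)}}{2}; F(1) = \frac{\sqrt{2} \operatorname{atan}{\left(\frac{\sqrt{2}}{2} \right)}}{2}.
Integral = F(7/2) - F(1) = - \frac{\sqrt{2} \operatorname{atan}{\left(\frac{\sqrt{2}}{2} \right)}}{2} + \frac{\sqrt{2} \operatorname{atan}{\left(\frac{7 \sqrt{2}}{4} \right)}}{2}.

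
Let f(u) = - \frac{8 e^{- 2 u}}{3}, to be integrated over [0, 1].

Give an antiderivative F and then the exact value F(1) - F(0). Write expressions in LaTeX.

A candidate is checked by its d/du: the result must match f(u).
F(u) = \frac{4 e^{- 2 u}}{3} is an antiderivative of f.
Check: d/du[\frac{4 e^{- 2 u}}{3}] = - \frac{8 e^{- 2 u}}{3} = f(u).
F(1) = \frac{4}{3 e^{2}}; F(0) = \frac{4}{3}.
Integral = F(1) - F(0) = - \frac{4}{3} + \frac{4}{3 e^{2}}.

Antiderivative: F(u) = \frac{4 e^{- 2 u}}{3}; value = - \frac{4}{3} + \frac{4}{3 e^{2}}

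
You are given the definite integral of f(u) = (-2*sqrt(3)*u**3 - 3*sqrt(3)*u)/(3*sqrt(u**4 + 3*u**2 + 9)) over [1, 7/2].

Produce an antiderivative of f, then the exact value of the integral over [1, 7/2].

Antiderivative: F(u) = -sqrt(u**4/3 + u**2 + 3); value = -sqrt(9399)/12 + sqrt(39)/3

f matches the chain-rule pattern g'(h)*h' with inner function h(u) = u**4/3 + u**2 + 3; substituting w = h(u) collapses the integral.
F(u) = -sqrt(u**4/3 + u**2 + 3) is an antiderivative of f.
Check: d/du[-sqrt(u**4/3 + u**2 + 3)] = (-2*sqrt(3)*u**3 - 3*sqrt(3)*u)/(3*sqrt(u**4 + 3*u**2 + 9)) = f(u).
F(7/2) = -sqrt(9399)/12; F(1) = -sqrt(39)/3.
Integral = F(7/2) - F(1) = -sqrt(9399)/12 + sqrt(39)/3.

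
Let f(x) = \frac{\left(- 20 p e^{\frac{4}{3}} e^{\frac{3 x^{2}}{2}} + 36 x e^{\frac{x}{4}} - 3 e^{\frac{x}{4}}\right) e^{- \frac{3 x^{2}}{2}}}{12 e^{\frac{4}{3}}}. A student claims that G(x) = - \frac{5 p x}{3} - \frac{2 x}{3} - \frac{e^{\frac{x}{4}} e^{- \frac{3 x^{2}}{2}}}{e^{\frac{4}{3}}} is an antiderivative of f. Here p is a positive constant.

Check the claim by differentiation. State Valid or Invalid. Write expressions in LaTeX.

d/dx[G] = \frac{\left(- 20 p e^{\frac{4}{3}} e^{\frac{3 x^{2}}{2}} + 36 x e^{\frac{x}{4}} - 3 e^{\frac{x}{4}} - 8 e^{\frac{4}{3}} e^{\frac{3 x^{2}}{2}}\right) e^{- \frac{3 x^{2}}{2}}}{12 e^{\frac{4}{3}}}
d/dx[G] - f(x) = - \frac{2}{3} != 0.

Invalid: d/dx[G] - f = - \frac{2}{3}, which is not 0.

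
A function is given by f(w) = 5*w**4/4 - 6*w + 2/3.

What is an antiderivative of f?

Integrate term by term and add the pieces.
Check: d/dw[w**5/4 - 3*w**2 + 2*w/3] = 5*w**4/4 - 6*w + 2/3 = f(w).

An antiderivative is F(w) = w**5/4 - 3*w**2 + 2*w/3.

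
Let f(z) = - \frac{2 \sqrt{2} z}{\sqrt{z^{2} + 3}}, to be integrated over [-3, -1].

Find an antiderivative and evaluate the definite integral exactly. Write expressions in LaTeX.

Antiderivative: F(z) = - 2 \sqrt{2} \sqrt{z^{2} + 3}; value = - 4 \sqrt{2} + 4 \sqrt{6}

The substitution u = 2 z^{2} + 6 works: f is exactly (dF/du)*(du/dz) for that inner function.
F(z) = - 2 \sqrt{2} \sqrt{z^{2} + 3} is an antiderivative of f.
Check: d/dz[- 2 \sqrt{2} \sqrt{z^{2} + 3}] = - \frac{2 \sqrt{2} z}{\sqrt{z^{2} + 3}} = f(z).
F(-1) = - 4 \sqrt{2}; F(-3) = - 4 \sqrt{6}.
Integral = F(-1) - F(-3) = - 4 \sqrt{2} + 4 \sqrt{6}.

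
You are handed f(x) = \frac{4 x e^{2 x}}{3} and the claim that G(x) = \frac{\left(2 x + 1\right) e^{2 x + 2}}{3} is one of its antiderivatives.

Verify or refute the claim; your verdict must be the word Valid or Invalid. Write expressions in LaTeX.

d/dx[G] = \frac{4 x e^{2} e^{2 x}}{3} + \frac{4 e^{2} e^{2 x}}{3}
d/dx[G] - f(x) = - \frac{4 x e^{2 x}}{3} + \frac{4 x e^{2} e^{2 x}}{3} + \frac{4 e^{2} e^{2 x}}{3} != 0.

Invalid: d/dx[G] - f = - \frac{4 x e^{2 x}}{3} + \frac{4 x e^{2} e^{2 x}}{3} + \frac{4 e^{2} e^{2 x}}{3}, which is not 0.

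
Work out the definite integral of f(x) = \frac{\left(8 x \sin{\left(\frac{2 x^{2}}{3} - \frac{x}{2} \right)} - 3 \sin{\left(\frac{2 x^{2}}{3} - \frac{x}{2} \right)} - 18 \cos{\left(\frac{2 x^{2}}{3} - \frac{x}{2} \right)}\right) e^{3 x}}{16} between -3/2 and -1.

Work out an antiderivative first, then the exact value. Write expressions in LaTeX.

Recognize the product-rule pattern: f = u'v + uv' with u = - \frac{3 \cos{\left(\frac{2 x^{2}}{3} - \frac{x}{2} \right)}}{8}, v = e^{3 x}, so integration by parts undoes it.
F(x) = - \frac{3 e^{3 x} \cos{\left(\frac{2 x^{2}}{3} - \frac{x}{2} \right)}}{8} is an antiderivative of f.
Check: d/dx[- \frac{3 e^{3 x} \cos{\left(\frac{2 x^{2}}{3} - \frac{x}{2} \right)}}{8}] = \frac{x e^{3 x} \sin{\left(\frac{2 x^{2}}{3} - \frac{x}{2} \right)}}{2} - \frac{3 e^{3 x} \sin{\left(\frac{2 x^{2}}{3} - \frac{x}{2} \right)}}{16} - \frac{9 e^{3 x} \cos{\left(\frac{2 x^{2}}{3} - \frac{x}{2} \right)}}{8}, which equals f(x).
F(-1) = - \frac{3 \cos{\left(\frac{7}{6} \right)}}{8 e^{3}}; F(-3/2) = - \frac{3 \cos{\left(\frac{9}{4} \right)}}{8 e^{\frac{9}{2}}}.
Integral = F(-1) - F(-3/2) = - \frac{3 \cos{\left(\frac{7}{6} \right)}}{8 e^{3}} + \frac{3 \cos{\left(\frac{9}{4} \right)}}{8 e^{\frac{9}{2}}}.

Antiderivative: F(x) = - \frac{3 e^{3 x} \cos{\left(\frac{2 x^{2}}{3} - \frac{x}{2} \right)}}{8}; value = - \frac{3 \cos{\left(\frac{7}{6} \right)}}{8 e^{3}} + \frac{3 \cos{\left(\frac{9}{4} \right)}}{8 e^{\frac{9}{2}}}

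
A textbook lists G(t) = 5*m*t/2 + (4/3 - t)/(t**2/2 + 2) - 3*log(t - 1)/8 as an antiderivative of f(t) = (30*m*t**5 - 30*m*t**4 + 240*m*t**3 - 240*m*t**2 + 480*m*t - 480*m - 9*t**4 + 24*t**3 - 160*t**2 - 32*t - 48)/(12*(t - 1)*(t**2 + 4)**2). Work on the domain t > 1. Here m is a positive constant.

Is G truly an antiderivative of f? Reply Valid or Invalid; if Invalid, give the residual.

Invalid: d/dt[G] - f = 3/(8*t - 8), which is not 0.

d/dt[G] = (60*m*t**5 - 60*m*t**4 + 480*m*t**3 - 480*m*t**2 + 960*m*t - 960*m - 9*t**4 + 48*t**3 - 248*t**2 - 64*t + 48)/(24*t**5 - 24*t**4 + 192*t**3 - 192*t**2 + 384*t - 384)
d/dt[G] - f(t) = 3/(8*t - 8) != 0.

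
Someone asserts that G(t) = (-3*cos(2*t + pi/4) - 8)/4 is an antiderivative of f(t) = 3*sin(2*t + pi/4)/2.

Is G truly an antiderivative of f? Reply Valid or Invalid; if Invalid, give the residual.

Valid - differentiating G returns exactly f.

d/dt[G] = 3*sin(2*t + pi/4)/2
This equals f(t) exactly, so the claim holds.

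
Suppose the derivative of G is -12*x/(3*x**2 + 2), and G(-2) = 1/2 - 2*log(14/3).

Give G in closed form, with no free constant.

G'(x) matches the chain-rule pattern g'(h)*h' with inner function h(x) = x**2 + 2/3; substituting u = h(x) collapses the integral.
A general antiderivative is -2*log(x**2 + 2/3) + C.
The condition gives C = 1/2 - 2*log(14/3) - (-2*log(14/3)) = 1/2.
So G(x) = -(4*log(x**2 + 2/3) - 1)/2.
Check: d/dx[-(4*log(x**2 + 2/3) - 1)/2] = -12*x/(3*x**2 + 2) = G'(x).

G(x) = -(4*log(x**2 + 2/3) - 1)/2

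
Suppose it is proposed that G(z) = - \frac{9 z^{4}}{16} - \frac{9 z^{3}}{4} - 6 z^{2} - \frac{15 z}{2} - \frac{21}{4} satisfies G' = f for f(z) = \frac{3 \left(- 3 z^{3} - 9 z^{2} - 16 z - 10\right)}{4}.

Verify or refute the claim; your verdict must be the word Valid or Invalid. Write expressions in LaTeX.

d/dz[G] = - \frac{9 z^{3}}{4} - \frac{27 z^{2}}{4} - 12 z - \frac{15}{2}
This equals f(z) exactly, so the claim holds.

Valid - the claim checks out under differentiation.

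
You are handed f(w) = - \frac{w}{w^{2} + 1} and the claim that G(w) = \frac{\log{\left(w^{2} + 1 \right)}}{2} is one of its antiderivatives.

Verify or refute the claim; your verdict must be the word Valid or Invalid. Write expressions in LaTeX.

Invalid: d/dw[G] - f = \frac{2 w}{w^{2} + 1}, which is not 0.

d/dw[G] = \frac{w}{w^{2} + 1}
d/dw[G] - f(w) = \frac{2 w}{w^{2} + 1} != 0.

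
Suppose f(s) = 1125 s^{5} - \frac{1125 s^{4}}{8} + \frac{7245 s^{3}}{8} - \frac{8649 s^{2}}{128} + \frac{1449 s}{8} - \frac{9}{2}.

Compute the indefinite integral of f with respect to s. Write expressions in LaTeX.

F(s) = \frac{375 s^{6}}{2} - \frac{225 s^{5}}{8} + \frac{7245 s^{4}}{32} - \frac{2883 s^{3}}{128} + \frac{1449 s^{2}}{16} - \frac{9 s}{2} + C

The substitution u = - 5 s^{2} + \frac{s}{4} - 2 works: f is exactly (dF/du)*(du/ds) for that inner function.
Check: d/ds[\frac{375 s^{6}}{2} - \frac{225 s^{5}}{8} + \frac{7245 s^{4}}{32} - \frac{2883 s^{3}}{128} + \frac{1449 s^{2}}{16} - \frac{9 s}{2}] = 1125 s^{5} - \frac{1125 s^{4}}{8} + \frac{7245 s^{3}}{8} - \frac{8649 s^{2}}{128} + \frac{1449 s}{8} - \frac{9}{2} = f(s).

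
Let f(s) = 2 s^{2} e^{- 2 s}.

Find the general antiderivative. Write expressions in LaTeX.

Recognize the product-rule pattern: f = u'v + uv' with u = - s^{2} - s - \frac{1}{2}, v = e^{- 2 s}, so integration by parts undoes it.
Check: d/ds[\frac{\left(- 2 s^{2} - 2 s - 1\right) e^{- 2 s}}{2}] = 2 s^{2} e^{- 2 s} = f(s).

F(s) = \frac{\left(- 2 s^{2} - 2 s - 1\right) e^{- 2 s}}{2} + C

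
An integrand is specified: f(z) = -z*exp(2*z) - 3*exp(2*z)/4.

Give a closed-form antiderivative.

f has the shape u'v + uv' for u = -z/2 - 1/8 and v = exp(2*z) — it is the derivative of the product u*v.
Check: d/dz[(-4*z - 1)*exp(2*z)/8] = -z*exp(2*z) - 3*exp(2*z)/4 = f(z).

An antiderivative is F(z) = (-4*z - 1)*exp(2*z)/8.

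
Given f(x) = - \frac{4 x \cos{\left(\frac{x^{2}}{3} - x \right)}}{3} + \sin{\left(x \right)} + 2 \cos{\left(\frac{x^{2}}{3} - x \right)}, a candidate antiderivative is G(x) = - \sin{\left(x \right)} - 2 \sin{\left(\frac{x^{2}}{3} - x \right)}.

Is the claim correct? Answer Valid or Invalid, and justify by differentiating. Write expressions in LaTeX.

Invalid: d/dx[G] - f = - \sin{\left(x \right)} - \cos{\left(x \right)}, which is not 0.

d/dx[G] = - \frac{4 x \cos{\left(\frac{x^{2}}{3} - x \right)}}{3} - \cos{\left(x \right)} + 2 \cos{\left(\frac{x^{2}}{3} - x \right)}
d/dx[G] - f(x) = - \sin{\left(x \right)} - \cos{\left(x \right)} != 0.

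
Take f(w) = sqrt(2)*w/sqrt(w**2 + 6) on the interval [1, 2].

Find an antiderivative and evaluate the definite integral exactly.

The substitution u = w**2/2 + 3 works: f is exactly (dF/du)*(du/dw) for that inner function.
F(w) = 2*sqrt(w**2/2 + 3) is an antiderivative of f.
Check: d/dw[2*sqrt(w**2/2 + 3)] = sqrt(2)*w/sqrt(w**2 + 6) = f(w).
F(2) = 2*sqrt(5); F(1) = sqrt(14).
Integral = F(2) - F(1) = -sqrt(14) + 2*sqrt(5).

Antiderivative: F(w) = 2*sqrt(w**2/2 + 3); value = -sqrt(14) + 2*sqrt(5)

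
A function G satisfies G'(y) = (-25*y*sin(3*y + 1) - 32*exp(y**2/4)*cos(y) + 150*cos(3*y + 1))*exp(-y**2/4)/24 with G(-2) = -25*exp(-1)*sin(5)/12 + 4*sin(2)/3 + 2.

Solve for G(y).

Whatever form G(y) takes, its d/dy must return the stated G'(y).
A general antiderivative is -4*sin(y)/3 + 25*exp(-y**2/4)*sin(3*y + 1)/12 + C.
The condition gives C = -25*exp(-1)*sin(5)/12 + 4*sin(2)/3 + 2 - (-25*exp(-1)*sin(5)/12 + 4*sin(2)/3) = 2.
So G(y) = -(16*exp(y**2/4)*sin(y) - 24*exp(y**2/4) - 25*sin(3*y + 1))*exp(-y**2/4)/12.
Check: d/dy[-(16*exp(y**2/4)*sin(y) - 24*exp(y**2/4) - 25*sin(3*y + 1))*exp(-y**2/4)/12] = (-25*y*sin(3*y + 1) - 32*exp(y**2/4)*cos(y) + 150*cos(3*y + 1))*exp(-y**2/4)/24 = G'(y).

G(y) = -(16*exp(y**2/4)*sin(y) - 24*exp(y**2/4) - 25*sin(3*y + 1))*exp(-y**2/4)/12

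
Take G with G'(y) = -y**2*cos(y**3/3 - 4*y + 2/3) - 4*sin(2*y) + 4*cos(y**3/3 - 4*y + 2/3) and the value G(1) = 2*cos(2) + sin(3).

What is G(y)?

G(y) = -sin(y**3/3 - 4*y + 2/3) + 2*cos(2*y)

The integrand splits into summands that can be handled one at a time.
A general antiderivative is -sin(y**3/3 - 4*y + 2/3) + 2*cos(2*y) + C.
The condition gives C = 2*cos(2) + sin(3) - (2*cos(2) + sin(3)) = 0.
So G(y) = -sin(y**3/3 - 4*y + 2/3) + 2*cos(2*y).
Check: d/dy[-sin(y**3/3 - 4*y + 2/3) + 2*cos(2*y)] = -y**2*cos(y**3/3 - 4*y + 2/3) - 4*sin(2*y) + 4*cos(y**3/3 - 4*y + 2/3) = G'(y).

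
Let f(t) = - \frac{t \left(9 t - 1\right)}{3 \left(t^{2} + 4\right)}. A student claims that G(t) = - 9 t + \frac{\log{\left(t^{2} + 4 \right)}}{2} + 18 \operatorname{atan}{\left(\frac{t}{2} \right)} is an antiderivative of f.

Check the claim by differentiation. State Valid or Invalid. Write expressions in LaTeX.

d/dt[G] = \frac{- 9 t^{2} + t}{t^{2} + 4}
d/dt[G] - f(t) = \frac{- 18 t^{2} + 2 t}{3 t^{2} + 12} != 0.

Invalid: d/dt[G] - f = \frac{- 18 t^{2} + 2 t}{3 t^{2} + 12}, which is not 0.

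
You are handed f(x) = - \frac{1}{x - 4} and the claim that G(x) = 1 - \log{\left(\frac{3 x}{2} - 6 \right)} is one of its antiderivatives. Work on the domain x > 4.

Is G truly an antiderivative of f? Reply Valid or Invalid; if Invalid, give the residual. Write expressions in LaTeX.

Valid - differentiating G returns exactly f.

d/dx[G] = - \frac{1}{x - 4}
This equals f(x) exactly, so the claim holds.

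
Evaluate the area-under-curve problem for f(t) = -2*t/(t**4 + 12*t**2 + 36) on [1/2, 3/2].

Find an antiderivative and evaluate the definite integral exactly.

Antiderivative: F(t) = 1/(t**2 + 6); value = -32/825

The substitution u = 2*t**2 + 12 works: f is exactly (dF/du)*(du/dt) for that inner function.
F(t) = 1/(t**2 + 6) is an antiderivative of f.
Check: d/dt[1/(t**2 + 6)] = -2*t/(t**4 + 12*t**2 + 36) = f(t).
F(3/2) = 4/33; F(1/2) = 4/25.
Integral = F(3/2) - F(1/2) = -32/825.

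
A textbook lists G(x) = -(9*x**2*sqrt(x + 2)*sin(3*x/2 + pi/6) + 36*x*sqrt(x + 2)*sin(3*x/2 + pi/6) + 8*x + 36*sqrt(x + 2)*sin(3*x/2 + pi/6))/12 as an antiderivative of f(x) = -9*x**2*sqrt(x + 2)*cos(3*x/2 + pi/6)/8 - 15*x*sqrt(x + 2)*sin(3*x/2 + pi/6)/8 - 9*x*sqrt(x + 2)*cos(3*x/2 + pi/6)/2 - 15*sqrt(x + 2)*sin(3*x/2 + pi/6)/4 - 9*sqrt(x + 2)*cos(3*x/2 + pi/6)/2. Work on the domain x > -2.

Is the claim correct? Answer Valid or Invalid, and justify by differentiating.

Invalid: d/dx[G] - f = -2/3, which is not 0.

d/dx[G] = (-27*x**3*cos(3*x/2 + pi/6) - 45*x**2*sin(3*x/2 + pi/6) - 162*x**2*cos(3*x/2 + pi/6) - 180*x*sin(3*x/2 + pi/6) - 324*x*cos(3*x/2 + pi/6) - 16*sqrt(x + 2) - 180*sin(3*x/2 + pi/6) - 216*cos(3*x/2 + pi/6))/(24*sqrt(x + 2))
d/dx[G] - f(x) = -2/3 != 0.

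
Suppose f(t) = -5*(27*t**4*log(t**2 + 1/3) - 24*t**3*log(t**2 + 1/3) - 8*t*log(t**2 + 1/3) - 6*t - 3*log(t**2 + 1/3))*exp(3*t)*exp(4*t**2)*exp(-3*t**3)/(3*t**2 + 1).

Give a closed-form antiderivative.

f has the shape u'v + uv' for u = 5*exp(-3*t**3 + 4*t**2 + 3*t) and v = log(t**2 + 1/3) — it is the derivative of the product u*v.
Check: d/dt[5*exp(3*t)*exp(4*t**2)*exp(-3*t**3)*log(t**2 + 1/3)] = (-135*t**4*exp(3*t)*exp(4*t**2)*log(t**2 + 1/3) + 120*t**3*exp(3*t)*exp(4*t**2)*log(t**2 + 1/3) + 40*t*exp(3*t)*exp(4*t**2)*log(t**2 + 1/3) + 30*t*exp(3*t)*exp(4*t**2) + 15*exp(3*t)*exp(4*t**2)*log(t**2 + 1/3))/(3*t**2*exp(3*t**3) + exp(3*t**3)), which equals f(t).

An antiderivative is F(t) = 5*exp(3*t)*exp(4*t**2)*exp(-3*t**3)*log(t**2 + 1/3).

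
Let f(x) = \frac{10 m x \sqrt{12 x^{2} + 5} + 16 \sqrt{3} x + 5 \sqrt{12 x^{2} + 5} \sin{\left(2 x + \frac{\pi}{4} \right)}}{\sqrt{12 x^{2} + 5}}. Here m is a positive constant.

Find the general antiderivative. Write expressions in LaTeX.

F(x) = \frac{\sqrt{3} \left(10 \sqrt{3} m x^{2} + 8 \sqrt{12 x^{2} + 5} - 5 \sqrt{3} \cos{\left(2 x + \frac{\pi}{4} \right)}\right)}{6} + C

Any candidate F(x) must reproduce f(x) exactly when differentiated.
Check: d/dx[\frac{\sqrt{3} \left(10 \sqrt{3} m x^{2} + 8 \sqrt{12 x^{2} + 5} - 5 \sqrt{3} \cos{\left(2 x + \frac{\pi}{4} \right)}\right)}{6}] = \frac{10 m x \sqrt{12 x^{2} + 5} + 16 \sqrt{3} x + 5 \sqrt{12 x^{2} + 5} \sin{\left(2 x + \frac{\pi}{4} \right)}}{\sqrt{12 x^{2} + 5}} = f(x).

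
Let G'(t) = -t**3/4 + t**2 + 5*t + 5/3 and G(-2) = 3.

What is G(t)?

G(t) = -t**4/16 + t**3/3 + 5*t**2/2 + 5*t/3

The integrand splits into summands that can be handled one at a time.
A general antiderivative is -t**4/16 + t**3/3 + 5*t**2/2 + 5*t/3 + C.
The condition gives C = 3 - (3) = 0.
So G(t) = -t**4/16 + t**3/3 + 5*t**2/2 + 5*t/3.
Check: d/dt[-t**4/16 + t**3/3 + 5*t**2/2 + 5*t/3] = -t**3/4 + t**2 + 5*t + 5/3 = G'(t).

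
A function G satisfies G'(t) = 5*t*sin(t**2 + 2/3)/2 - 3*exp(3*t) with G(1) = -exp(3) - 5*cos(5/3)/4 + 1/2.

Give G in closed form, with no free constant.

Integrate term by term and add the pieces.
A general antiderivative is -exp(3*t) - 5*cos(t**2 + 2/3)/4 + C.
The condition gives C = -exp(3) - 5*cos(5/3)/4 + 1/2 - (-exp(3) - 5*cos(5/3)/4) = 1/2.
So G(t) = -exp(3*t) - 5*cos(t**2 + 2/3)/4 + 1/2.
Check: d/dt[-exp(3*t) - 5*cos(t**2 + 2/3)/4 + 1/2] = 5*t*sin(t**2 + 2/3)/2 - 3*exp(3*t) = G'(t).

G(t) = -exp(3*t) - 5*cos(t**2 + 2/3)/4 + 1/2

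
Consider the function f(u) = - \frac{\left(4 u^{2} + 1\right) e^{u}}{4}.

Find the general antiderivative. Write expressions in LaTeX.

F(u) = - u^{2} e^{u} + 2 u e^{u} - \frac{9 e^{u}}{4} + C

f has the shape v'r + vr' for v = - u^{2} + 2 u - \frac{9}{4} and r = e^{u} — it is the derivative of the product v*r.
Check: d/du[- u^{2} e^{u} + 2 u e^{u} - \frac{9 e^{u}}{4}] = - u^{2} e^{u} - \frac{e^{u}}{4}, which equals f(u).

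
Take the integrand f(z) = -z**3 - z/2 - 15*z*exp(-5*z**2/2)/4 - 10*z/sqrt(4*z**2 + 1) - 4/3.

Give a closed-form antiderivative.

The integrand splits into summands that can be handled one at a time.
Check: d/dz[-z**4/4 - z**2/4 - 4*z/3 - 5*sqrt(4*z**2 + 1)/2 + 3*exp(-5*z**2/2)/4] = (-12*z**3*sqrt(4*z**2 + 1)*exp(5*z**2/2) - 6*z*sqrt(4*z**2 + 1)*exp(5*z**2/2) - 45*z*sqrt(4*z**2 + 1) - 120*z*exp(5*z**2/2) - 16*sqrt(4*z**2 + 1)*exp(5*z**2/2))*exp(-5*z**2/2)/(12*sqrt(4*z**2 + 1)), which equals f(z).

An antiderivative is F(z) = -z**4/4 - z**2/4 - 4*z/3 - 5*sqrt(4*z**2 + 1)/2 + 3*exp(-5*z**2/2)/4.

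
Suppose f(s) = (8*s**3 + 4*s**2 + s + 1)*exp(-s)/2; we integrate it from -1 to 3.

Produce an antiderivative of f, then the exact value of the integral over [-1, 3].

f has the shape u'v + uv' for u = -4*s**3 - 14*s**2 - 57*s/2 - 29 and v = exp(-s) — it is the derivative of the product u*v.
F(s) = -(8*s**3 + 28*s**2 + 57*s + 58)*exp(-s)/2 is an antiderivative of f.
Check: d/ds[-(8*s**3 + 28*s**2 + 57*s + 58)*exp(-s)/2] = (8*s**3 + 4*s**2 + s + 1)*exp(-s)/2 = f(s).
F(3) = -697*exp(-3)/2; F(-1) = -21*exp(1)/2.
Integral = F(3) - F(-1) = -697*exp(-3)/2 + 21*exp(1)/2.

Antiderivative: F(s) = -(8*s**3 + 28*s**2 + 57*s + 58)*exp(-s)/2; value = -697*exp(-3)/2 + 21*exp(1)/2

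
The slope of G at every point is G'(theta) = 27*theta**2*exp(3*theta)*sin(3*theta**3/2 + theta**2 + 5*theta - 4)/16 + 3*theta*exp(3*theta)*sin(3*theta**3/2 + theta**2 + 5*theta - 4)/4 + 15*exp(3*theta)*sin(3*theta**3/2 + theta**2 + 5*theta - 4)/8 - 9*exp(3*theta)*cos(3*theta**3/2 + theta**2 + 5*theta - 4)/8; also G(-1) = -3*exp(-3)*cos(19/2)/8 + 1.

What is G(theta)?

Recognize the product-rule pattern: G'(theta) = u'v + uv' with u = -3*cos(3*theta**3/2 + theta**2 + 5*theta - 4)/8, v = exp(3*theta), so integration by parts undoes it.
A general antiderivative is -3*exp(3*theta)*cos(3*theta**3/2 + theta**2 + 5*theta - 4)/8 + C.
The condition gives C = -3*exp(-3)*cos(19/2)/8 + 1 - (-3*exp(-3)*cos(19/2)/8) = 1.
So G(theta) = -3*exp(3*theta)*cos(3*theta**3/2 + theta**2 + 5*theta - 4)/8 + 1.
Check: d/dtheta[-3*exp(3*theta)*cos(3*theta**3/2 + theta**2 + 5*theta - 4)/8 + 1] = 27*theta**2*exp(3*theta)*sin(3*theta**3/2 + theta**2 + 5*theta - 4)/16 + 3*theta*exp(3*theta)*sin(3*theta**3/2 + theta**2 + 5*theta - 4)/4 + 15*exp(3*theta)*sin(3*theta**3/2 + theta**2 + 5*theta - 4)/8 - 9*exp(3*theta)*cos(3*theta**3/2 + theta**2 + 5*theta - 4)/8 = G'(theta).

G(theta) = -3*exp(3*theta)*cos(3*theta**3/2 + theta**2 + 5*theta - 4)/8 + 1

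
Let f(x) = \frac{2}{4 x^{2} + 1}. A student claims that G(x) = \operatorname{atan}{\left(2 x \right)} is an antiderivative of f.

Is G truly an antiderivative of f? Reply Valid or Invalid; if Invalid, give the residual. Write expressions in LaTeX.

d/dx[G] = \frac{2}{4 x^{2} + 1}
This equals f(x) exactly, so the claim holds.

Valid. The derivative of G reproduces f.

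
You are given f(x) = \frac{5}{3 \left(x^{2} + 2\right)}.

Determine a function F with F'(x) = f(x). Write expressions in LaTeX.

An antiderivative is F(x) = \frac{5 \sqrt{2} \operatorname{atan}{\left(\frac{\sqrt{2} x}{2} \right)}}{6}.

Check any antiderivative F(x) by computing F'(x) and comparing it with f(x).
Check: d/dx[\frac{5 \sqrt{2} \operatorname{atan}{\left(\frac{\sqrt{2} x}{2} \right)}}{6}] = \frac{5}{3 x^{2} + 6}, which equals f(x).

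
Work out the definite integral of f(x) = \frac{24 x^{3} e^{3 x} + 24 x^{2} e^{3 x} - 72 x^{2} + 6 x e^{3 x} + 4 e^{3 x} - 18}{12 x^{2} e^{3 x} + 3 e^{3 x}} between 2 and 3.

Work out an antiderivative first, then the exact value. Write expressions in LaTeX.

Antiderivative: F(x) = \frac{\left(3 x^{2} e^{3 x} + 6 x e^{3 x} - e^{3 x} \operatorname{atan}{\left(2 x \right)} + 6\right) e^{- 3 x}}{3}; value = - \frac{\operatorname{atan}{\left(6 \right)}}{3} - \frac{2}{e^{6}} + \frac{2}{e^{9}} + \frac{\operatorname{atan}{\left(4 \right)}}{3} + 7

A first test for any F(x): its x-derivative must equal f(x) identically.
F(x) = \frac{\left(3 x^{2} e^{3 x} + 6 x e^{3 x} - e^{3 x} \operatorname{atan}{\left(2 x \right)} + 6\right) e^{- 3 x}}{3} is an antiderivative of f.
Check: d/dx[\frac{\left(3 x^{2} e^{3 x} + 6 x e^{3 x} - e^{3 x} \operatorname{atan}{\left(2 x \right)} + 6\right) e^{- 3 x}}{3}] = \frac{24 x^{3} e^{3 x} + 24 x^{2} e^{3 x} - 72 x^{2} + 6 x e^{3 x} + 4 e^{3 x} - 18}{12 x^{2} e^{3 x} + 3 e^{3 x}} = f(x).
F(3) = - \frac{\operatorname{atan}{\left(6 \right)}}{3} + \frac{2}{e^{9}} + 15; F(2) = - \frac{\operatorname{atan}{\left(4 \right)}}{3} + \frac{2}{e^{6}} + 8.
Integral = F(3) - F(2) = - \frac{\operatorname{atan}{\left(6 \right)}}{3} - \frac{2}{e^{6}} + \frac{2}{e^{9}} + \frac{\operatorname{atan}{\left(4 \right)}}{3} + 7.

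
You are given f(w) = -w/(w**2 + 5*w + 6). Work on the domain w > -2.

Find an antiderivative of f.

Factor the denominator ((w + 2)*(w + 3)) and decompose: f = -3/(w + 3) + 2/(w + 2); each piece integrates to a log, atan, or power term.
Check: d/dw[2*log(w + 2) - 3*log(w + 3)] = -w/(w**2 + 5*w + 6) = f(w).

An antiderivative is F(w) = 2*log(w + 2) - 3*log(w + 3).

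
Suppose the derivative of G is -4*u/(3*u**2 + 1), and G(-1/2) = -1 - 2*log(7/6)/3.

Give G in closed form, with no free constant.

The substitution w = 2*u**2 + 2/3 works: G'(u) is exactly (dG/dw)*(dw/du) for that inner function.
A general antiderivative is -2*log(2*u**2 + 2/3)/3 + C.
The condition gives C = -1 - 2*log(7/6)/3 - (-2*log(7/6)/3) = -1.
So G(u) = -(2*log(2*u**2 + 2/3) + 3)/3.
Check: d/du[-(2*log(2*u**2 + 2/3) + 3)/3] = -4*u/(3*u**2 + 1) = G'(u).

G(u) = -(2*log(2*u**2 + 2/3) + 3)/3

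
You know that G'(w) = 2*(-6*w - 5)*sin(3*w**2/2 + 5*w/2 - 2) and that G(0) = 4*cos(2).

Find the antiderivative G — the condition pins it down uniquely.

G'(w) matches the chain-rule pattern g'(h)*h' with inner function h(w) = 3*w**2/2 + 5*w/2 - 2; substituting u = h(w) collapses the integral.
A general antiderivative is 4*cos(3*w**2/2 + 5*w/2 - 2) + C.
The condition gives C = 4*cos(2) - (4*cos(2)) = 0.
So G(w) = 4*cos(3*w**2/2 + 5*w/2 - 2).
Check: d/dw[4*cos(3*w**2/2 + 5*w/2 - 2)] = -12*w*sin(3*w**2/2 + 5*w/2 - 2) - 10*sin(3*w**2/2 + 5*w/2 - 2), which equals G'(w).

G(w) = 4*cos(3*w**2/2 + 5*w/2 - 2)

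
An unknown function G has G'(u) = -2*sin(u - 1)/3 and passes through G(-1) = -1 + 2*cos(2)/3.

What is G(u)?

G(u) = (2*cos(u - 1) - 3)/3

Whatever form G(u) takes, its d/du must return the stated G'(u).
A general antiderivative is 2*cos(u - 1)/3 + C.
The condition gives C = -1 + 2*cos(2)/3 - (2*cos(2)/3) = -1.
So G(u) = (2*cos(u - 1) - 3)/3.
Check: d/du[(2*cos(u - 1) - 3)/3] = -2*sin(u - 1)/3 = G'(u).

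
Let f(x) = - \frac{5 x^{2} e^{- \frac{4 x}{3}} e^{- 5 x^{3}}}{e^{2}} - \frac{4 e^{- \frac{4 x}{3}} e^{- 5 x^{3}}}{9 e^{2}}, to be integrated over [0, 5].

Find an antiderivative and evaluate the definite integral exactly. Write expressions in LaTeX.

The substitution u = - 5 x^{3} - \frac{4 x}{3} - 2 works: f is exactly (dF/du)*(du/dx) for that inner function.
F(x) = \frac{e^{- \frac{4 x}{3}} e^{- 5 x^{3}}}{3 e^{2}} is an antiderivative of f.
Check: d/dx[\frac{e^{- \frac{4 x}{3}} e^{- 5 x^{3}}}{3 e^{2}}] = \frac{\left(- 45 x^{2} - 4\right) e^{- \frac{4 x}{3}} e^{- 5 x^{3}}}{9 e^{2}}, which equals f(x).
F(5) = \frac{1}{3 e^{\frac{1901}{3}}}; F(0) = \frac{1}{3 e^{2}}.
Integral = F(5) - F(0) = - \frac{1}{3 e^{2}} + \frac{1}{3 e^{\frac{1901}{3}}}.

Antiderivative: F(x) = \frac{e^{- \frac{4 x}{3}} e^{- 5 x^{3}}}{3 e^{2}}; value = - \frac{1}{3 e^{2}} + \frac{1}{3 e^{\frac{1901}{3}}}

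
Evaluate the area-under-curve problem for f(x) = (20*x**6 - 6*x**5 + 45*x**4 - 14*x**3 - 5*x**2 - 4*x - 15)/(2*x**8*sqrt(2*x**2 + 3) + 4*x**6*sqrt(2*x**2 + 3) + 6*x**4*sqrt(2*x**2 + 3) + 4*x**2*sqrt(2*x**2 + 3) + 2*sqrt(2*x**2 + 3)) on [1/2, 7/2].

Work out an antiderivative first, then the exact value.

Antiderivative: F(x) = (1 - 5*x)*sqrt(2*x**2 + 3)/(2*(x**4 + x**2 + 1)); value = -22*sqrt(110)/871 + 2*sqrt(14)/7

Any candidate F(x) must reproduce f(x) exactly when differentiated.
F(x) = (1 - 5*x)*sqrt(2*x**2 + 3)/(2*(x**4 + x**2 + 1)) is an antiderivative of f.
Check: d/dx[(1 - 5*x)*sqrt(2*x**2 + 3)/(2*(x**4 + x**2 + 1))] = (20*x**6 - 6*x**5 + 45*x**4 - 14*x**3 - 5*x**2 - 4*x - 15)/(2*x**8*sqrt(2*x**2 + 3) + 4*x**6*sqrt(2*x**2 + 3) + 6*x**4*sqrt(2*x**2 + 3) + 4*x**2*sqrt(2*x**2 + 3) + 2*sqrt(2*x**2 + 3)) = f(x).
F(7/2) = -22*sqrt(110)/871; F(1/2) = -2*sqrt(14)/7.
Integral = F(7/2) - F(1/2) = -22*sqrt(110)/871 + 2*sqrt(14)/7.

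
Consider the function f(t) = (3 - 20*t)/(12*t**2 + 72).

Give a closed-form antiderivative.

Check any antiderivative F(t) by computing F'(t) and comparing it with f(t).
Check: d/dt[-5*log(t**2 + 6)/6 + sqrt(6)*atan(sqrt(6)*t/6)/24] = (3 - 20*t)/(12*t**2 + 72) = f(t).

An antiderivative is F(t) = -5*log(t**2 + 6)/6 + sqrt(6)*atan(sqrt(6)*t/6)/24.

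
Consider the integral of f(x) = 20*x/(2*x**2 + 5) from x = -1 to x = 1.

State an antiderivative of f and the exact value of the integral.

The substitution u = 2*x**2 + 5 works: f is exactly (dF/du)*(du/dx) for that inner function.
F(x) = 5*log(2*x**2 + 5) is an antiderivative of f.
Check: d/dx[5*log(2*x**2 + 5)] = 20*x/(2*x**2 + 5) = f(x).
F(1) = 5*log(7); F(-1) = 5*log(7).
Integral = F(1) - F(-1) = 0.

Antiderivative: F(x) = 5*log(2*x**2 + 5); value = 0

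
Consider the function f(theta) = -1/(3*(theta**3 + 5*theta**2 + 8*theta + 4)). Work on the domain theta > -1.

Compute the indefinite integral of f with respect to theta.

F(theta) = -log(theta + 1)/3 + log(theta + 2)/3 - 1/(3*theta + 6) + C

The denominator factors as 3*(theta + 1)*(theta + 2)**2; partial fractions split f into directly integrable pieces: 1/(3*(theta + 2)) + 1/(3*(theta + 2)**2) - 1/(3*(theta + 1)).
Check: d/dtheta[-log(theta + 1)/3 + log(theta + 2)/3 - 1/(3*theta + 6)] = -1/(3*theta**3 + 15*theta**2 + 24*theta + 12), which equals f(theta).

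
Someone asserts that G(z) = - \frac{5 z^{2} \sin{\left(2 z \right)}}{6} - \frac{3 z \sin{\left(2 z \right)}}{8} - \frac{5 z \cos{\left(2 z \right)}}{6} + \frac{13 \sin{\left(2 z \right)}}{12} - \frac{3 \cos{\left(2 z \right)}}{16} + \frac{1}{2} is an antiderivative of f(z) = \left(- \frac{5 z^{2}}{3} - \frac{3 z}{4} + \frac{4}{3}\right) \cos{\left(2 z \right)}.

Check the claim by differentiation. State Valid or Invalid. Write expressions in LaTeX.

Valid - the claim checks out under differentiation.

d/dz[G] = - \frac{5 z^{2} \cos{\left(2 z \right)}}{3} - \frac{3 z \cos{\left(2 z \right)}}{4} + \frac{4 \cos{\left(2 z \right)}}{3}
This equals f(z) exactly, so the claim holds.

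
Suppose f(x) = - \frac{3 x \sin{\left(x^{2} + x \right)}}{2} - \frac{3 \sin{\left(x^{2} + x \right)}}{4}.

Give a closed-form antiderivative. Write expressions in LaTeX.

The substitution u = x^{2} + x works: f is exactly (dF/du)*(du/dx) for that inner function.
Check: d/dx[\frac{3 \cos{\left(x^{2} + x \right)}}{4}] = - \frac{3 x \sin{\left(x^{2} + x \right)}}{2} - \frac{3 \sin{\left(x^{2} + x \right)}}{4} = f(x).

An antiderivative is F(x) = \frac{3 \cos{\left(x^{2} + x \right)}}{4}.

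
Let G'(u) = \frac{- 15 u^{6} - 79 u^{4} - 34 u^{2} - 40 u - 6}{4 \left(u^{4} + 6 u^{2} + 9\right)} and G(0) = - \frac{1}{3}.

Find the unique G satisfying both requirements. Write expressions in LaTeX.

G(u) = - \frac{5 u^{5}}{4 u^{2} + 12} - \frac{2 u^{3}}{2 u^{2} + 6} - \frac{2 u^{2}}{2 u^{2} + 6} - \frac{u}{2 u^{2} + 6} - 1 + \frac{4}{2 u^{2} + 6}

G'(u) has the shape v'r + vr' for v = \frac{1}{2 u^{2} + 6} and r = - \frac{5 u^{5}}{2} - 2 u^{3} - 2 u^{2} - u + 4 — it is the derivative of the product v*r.
A general antiderivative is \frac{- \frac{5 u^{5}}{2} - 2 u^{3} - 2 u^{2} - u + 4}{2 u^{2} + 6} + C.
The condition gives C = - \frac{1}{3} - (\frac{2}{3}) = -1.
So G(u) = - \frac{5 u^{5}}{4 u^{2} + 12} - \frac{2 u^{3}}{2 u^{2} + 6} - \frac{2 u^{2}}{2 u^{2} + 6} - \frac{u}{2 u^{2} + 6} - 1 + \frac{4}{2 u^{2} + 6}.
Check: d/du[- \frac{5 u^{5}}{4 u^{2} + 12} - \frac{2 u^{3}}{2 u^{2} + 6} - \frac{2 u^{2}}{2 u^{2} + 6} - \frac{u}{2 u^{2} + 6} - 1 + \frac{4}{2 u^{2} + 6}] = \frac{- 15 u^{6} - 79 u^{4} - 34 u^{2} - 40 u - 6}{4 u^{4} + 24 u^{2} + 36}, which equals G'(u).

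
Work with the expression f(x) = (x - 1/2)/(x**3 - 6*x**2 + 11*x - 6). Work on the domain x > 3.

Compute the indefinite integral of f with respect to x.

F(x) = (5*log(x - 3) - 6*log(x - 2) + log(x - 1))/4 + C

Factor the denominator (2*(x - 3)*(x - 2)*(x - 1)) and decompose: f = 1/(4*(x - 1)) - 3/(2*(x - 2)) + 5/(4*(x - 3)); each piece integrates to a log, atan, or power term.
Check: d/dx[(5*log(x - 3) - 6*log(x - 2) + log(x - 1))/4] = (2*x - 1)/(2*x**3 - 12*x**2 + 22*x - 12), which equals f(x).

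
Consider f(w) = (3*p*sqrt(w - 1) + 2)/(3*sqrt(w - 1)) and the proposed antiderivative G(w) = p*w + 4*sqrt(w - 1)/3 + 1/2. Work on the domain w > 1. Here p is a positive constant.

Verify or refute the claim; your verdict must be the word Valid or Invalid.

Valid: G'(w) = f(w).

d/dw[G] = (3*p*sqrt(w - 1) + 2)/(3*sqrt(w - 1))
This equals f(w) exactly, so the claim holds.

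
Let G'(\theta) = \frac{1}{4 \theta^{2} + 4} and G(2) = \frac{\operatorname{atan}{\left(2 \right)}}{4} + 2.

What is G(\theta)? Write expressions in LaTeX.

G(\theta) = \frac{\operatorname{atan}{\left(\theta \right)} + 8}{4}

Any candidate G(\theta) must reproduce the stated G'(\theta) exactly.
A general antiderivative is \frac{\operatorname{atan}{\left(\theta \right)}}{4} + C.
The condition gives C = \frac{\operatorname{atan}{\left(2 \right)}}{4} + 2 - (\frac{\operatorname{atan}{\left(2 \right)}}{4}) = 2.
So G(\theta) = \frac{\operatorname{atan}{\left(\theta \right)} + 8}{4}.
Check: d/d\theta[\frac{\operatorname{atan}{\left(\theta \right)} + 8}{4}] = \frac{1}{4 \theta^{2} + 4} = G'(\theta).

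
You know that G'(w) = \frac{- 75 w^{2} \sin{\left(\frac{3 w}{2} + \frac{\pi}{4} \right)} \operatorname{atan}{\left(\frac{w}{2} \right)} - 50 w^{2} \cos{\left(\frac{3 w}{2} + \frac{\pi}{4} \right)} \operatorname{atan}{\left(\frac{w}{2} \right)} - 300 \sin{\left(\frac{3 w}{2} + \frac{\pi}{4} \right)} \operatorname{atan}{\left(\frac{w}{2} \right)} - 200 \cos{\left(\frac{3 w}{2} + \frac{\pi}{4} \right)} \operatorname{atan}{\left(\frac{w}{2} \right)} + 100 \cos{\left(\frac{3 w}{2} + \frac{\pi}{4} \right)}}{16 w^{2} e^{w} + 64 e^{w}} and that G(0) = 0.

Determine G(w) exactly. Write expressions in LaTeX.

A first test for any G(w): its w-derivative must equal the given G'(w).
A general antiderivative is \frac{25 e^{- w} \cos{\left(\frac{3 w}{2} + \frac{\pi}{4} \right)} \operatorname{atan}{\left(\frac{w}{2} \right)}}{8} + C.
The condition gives C = 0 - (0) = 0.
So G(w) = \frac{25 e^{- w} \cos{\left(\frac{3 w}{2} + \frac{\pi}{4} \right)} \operatorname{atan}{\left(\frac{w}{2} \right)}}{8}.
Check: d/dw[\frac{25 e^{- w} \cos{\left(\frac{3 w}{2} + \frac{\pi}{4} \right)} \operatorname{atan}{\left(\frac{w}{2} \right)}}{8}] = \frac{- 75 w^{2} \sin{\left(\frac{3 w}{2} + \frac{\pi}{4} \right)} \operatorname{atan}{\left(\frac{w}{2} \right)} - 50 w^{2} \cos{\left(\frac{3 w}{2} + \frac{\pi}{4} \right)} \operatorname{atan}{\left(\frac{w}{2} \right)} - 300 \sin{\left(\frac{3 w}{2} + \frac{\pi}{4} \right)} \operatorname{atan}{\left(\frac{w}{2} \right)} - 200 \cos{\left(\frac{3 w}{2} + \frac{\pi}{4} \right)} \operatorname{atan}{\left(\frac{w}{2} \right)} + 100 \cos{\left(\frac{3 w}{2} + \frac{\pi}{4} \right)}}{16 w^{2} e^{w} + 64 e^{w}} = G'(w).

G(w) = \frac{25 e^{- w} \cos{\left(\frac{3 w}{2} + \frac{\pi}{4} \right)} \operatorname{atan}{\left(\frac{w}{2} \right)}}{8}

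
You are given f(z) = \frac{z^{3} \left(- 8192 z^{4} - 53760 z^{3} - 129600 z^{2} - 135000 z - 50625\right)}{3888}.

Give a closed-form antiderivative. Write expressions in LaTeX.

The substitution u = - \frac{2 z^{2}}{3} - \frac{5 z}{4} works: f is exactly (dF/du)*(du/dz) for that inner function.
Check: d/dz[- \frac{64 z^{8}}{243} - \frac{160 z^{7}}{81} - \frac{50 z^{6}}{9} - \frac{125 z^{5}}{18} - \frac{625 z^{4}}{192}] = - \frac{512 z^{7}}{243} - \frac{1120 z^{6}}{81} - \frac{100 z^{5}}{3} - \frac{625 z^{4}}{18} - \frac{625 z^{3}}{48}, which equals f(z).

An antiderivative is F(z) = - \frac{64 z^{8}}{243} - \frac{160 z^{7}}{81} - \frac{50 z^{6}}{9} - \frac{125 z^{5}}{18} - \frac{625 z^{4}}{192}.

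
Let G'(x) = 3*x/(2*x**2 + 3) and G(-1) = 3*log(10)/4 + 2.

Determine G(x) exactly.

The substitution u = 4*x**2 + 6 works: G'(x) is exactly (dG/du)*(du/dx) for that inner function.
A general antiderivative is 3*log(4*x**2 + 6)/4 + C.
The condition gives C = 3*log(10)/4 + 2 - (3*log(10)/4) = 2.
So G(x) = (3*log(4*x**2 + 6) + 8)/4.
Check: d/dx[(3*log(4*x**2 + 6) + 8)/4] = 3*x/(2*x**2 + 3) = G'(x).

G(x) = (3*log(4*x**2 + 6) + 8)/4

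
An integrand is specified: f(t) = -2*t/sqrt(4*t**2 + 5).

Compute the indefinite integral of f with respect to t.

F(t) = -sqrt(4*t**2 + 5)/2 + C

The substitution u = 4*t**2 + 5 works: f is exactly (dF/du)*(du/dt) for that inner function.
Check: d/dt[-sqrt(4*t**2 + 5)/2] = -2*t/sqrt(4*t**2 + 5) = f(t).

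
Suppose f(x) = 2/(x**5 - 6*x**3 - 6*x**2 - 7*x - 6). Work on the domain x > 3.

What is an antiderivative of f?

An antiderivative is F(x) = log(x - 3)/100 - log(x + 1)/4 + 2*log(x + 2)/25 + 2*log(x**2 + 1)/25 - 3*atan(x)/25.

The denominator factors as (x - 3)*(x + 1)*(x + 2)*(x**2 + 1); partial fractions split f into directly integrable pieces: (4*x - 3)/(25*(x**2 + 1)) + 2/(25*(x + 2)) - 1/(4*(x + 1)) + 1/(100*(x - 3)).
Check: d/dx[log(x - 3)/100 - log(x + 1)/4 + 2*log(x + 2)/25 + 2*log(x**2 + 1)/25 - 3*atan(x)/25] = 2/(x**5 - 6*x**3 - 6*x**2 - 7*x - 6) = f(x).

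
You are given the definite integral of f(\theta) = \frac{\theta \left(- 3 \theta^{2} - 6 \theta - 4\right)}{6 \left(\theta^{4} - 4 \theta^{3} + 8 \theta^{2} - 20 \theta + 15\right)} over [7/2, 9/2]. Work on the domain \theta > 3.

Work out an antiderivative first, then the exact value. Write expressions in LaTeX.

Antiderivative: F(\theta) = - \frac{63 \log{\left(\theta - 3 \right)} - 13 \log{\left(\theta - 1 \right)} - 7 \log{\left(\theta^{2} + 5 \right)} + 8 \sqrt{5} \operatorname{atan}{\left(\frac{\sqrt{5} \theta}{5} \right)}}{72}; value = - \frac{7 \log{\left(2 \right)}}{8} - \frac{7 \log{\left(\frac{3}{2} \right)}}{8} - \frac{7 \log{\left(\frac{69}{4} \right)}}{72} - \frac{\sqrt{5} \operatorname{atan}{\left(\frac{9 \sqrt{5}}{10} \right)}}{9} - \frac{13 \log{\left(\frac{5}{2} \right)}}{72} + \frac{13 \log{\left(\frac{7}{2} \right)}}{72} + \frac{\sqrt{5} \operatorname{atan}{\left(\frac{7 \sqrt{5}}{10} \right)}}{9} + \frac{7 \log{\left(\frac{101}{4} \right)}}{72}

Factor the denominator (6 \left(\theta - 3\right) \left(\theta - 1\right) \left(\theta^{2} + 5\right)) and decompose: f = \frac{7 \theta - 20}{36 \left(\theta^{2} + 5\right)} + \frac{13}{72 \left(\theta - 1\right)} - \frac{7}{8 \left(\theta - 3\right)}; each piece integrates to a log, atan, or power term.
F(\theta) = - \frac{63 \log{\left(\theta - 3 \right)} - 13 \log{\left(\theta - 1 \right)} - 7 \log{\left(\theta^{2} + 5 \right)} + 8 \sqrt{5} \operatorname{atan}{\left(\frac{\sqrt{5} \theta}{5} \right)}}{72} is an antiderivative of f.
Check: d/d\theta[- \frac{63 \log{\left(\theta - 3 \right)} - 13 \log{\left(\theta - 1 \right)} - 7 \log{\left(\theta^{2} + 5 \right)} + 8 \sqrt{5} \operatorname{atan}{\left(\frac{\sqrt{5} \theta}{5} \right)}}{72}] = \frac{- 3 \theta^{3} - 6 \theta^{2} - 4 \theta}{6 \theta^{4} - 24 \theta^{3} + 48 \theta^{2} - 120 \theta + 90}, which equals f(\theta).
F(9/2) = - \frac{7 \log{\left(\frac{3}{2} \right)}}{8} - \frac{\sqrt{5} \operatorname{atan}{\left(\frac{9 \sqrt{5}}{10} \right)}}{9} + \frac{13 \log{\left(\frac{7}{2} \right)}}{72} + \frac{7 \log{\left(\frac{101}{4} \right)}}{72}; F(7/2) = - \frac{\sqrt{5} \operatorname{atan}{\left(\frac{7 \sqrt{5}}{10} \right)}}{9} + \frac{13 \log{\left(\frac{5}{2} \right)}}{72} + \frac{7 \log{\left(\frac{69}{4} \right)}}{72} + \frac{7 \log{\left(2 \right)}}{8}.
Integral = F(9/2) - F(7/2) = - \frac{7 \log{\left(2 \right)}}{8} - \frac{7 \log{\left(\frac{3}{2} \right)}}{8} - \frac{7 \log{\left(\frac{69}{4} \right)}}{72} - \frac{\sqrt{5} \operatorname{atan}{\left(\frac{9 \sqrt{5}}{10} \right)}}{9} - \frac{13 \log{\left(\frac{5}{2} \right)}}{72} + \frac{13 \log{\left(\frac{7}{2} \right)}}{72} + \frac{\sqrt{5} \operatorname{atan}{\left(\frac{7 \sqrt{5}}{10} \right)}}{9} + \frac{7 \log{\left(\frac{101}{4} \right)}}{72}.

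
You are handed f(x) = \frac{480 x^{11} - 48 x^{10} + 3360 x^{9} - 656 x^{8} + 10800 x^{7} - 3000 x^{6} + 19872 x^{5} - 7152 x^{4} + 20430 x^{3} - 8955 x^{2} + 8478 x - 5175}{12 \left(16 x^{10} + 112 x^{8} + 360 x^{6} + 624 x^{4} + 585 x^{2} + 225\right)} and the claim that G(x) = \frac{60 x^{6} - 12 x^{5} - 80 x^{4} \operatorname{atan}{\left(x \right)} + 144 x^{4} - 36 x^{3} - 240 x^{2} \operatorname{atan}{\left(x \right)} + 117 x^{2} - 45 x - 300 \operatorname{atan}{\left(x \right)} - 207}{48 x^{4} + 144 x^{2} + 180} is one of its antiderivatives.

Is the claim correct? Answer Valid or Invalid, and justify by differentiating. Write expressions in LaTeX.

Valid. The derivative of G reproduces f.

d/dx[G] = \frac{480 x^{11} - 48 x^{10} + 3360 x^{9} - 656 x^{8} + 10800 x^{7} - 3000 x^{6} + 19872 x^{5} - 7152 x^{4} + 20430 x^{3} - 8955 x^{2} + 8478 x - 5175}{192 x^{10} + 1344 x^{8} + 4320 x^{6} + 7488 x^{4} + 7020 x^{2} + 2700}
This equals f(x) exactly, so the claim holds.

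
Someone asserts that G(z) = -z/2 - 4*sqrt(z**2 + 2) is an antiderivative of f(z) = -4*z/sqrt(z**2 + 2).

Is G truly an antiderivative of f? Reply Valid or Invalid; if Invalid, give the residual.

Invalid: d/dz[G] - f = -1/2, which is not 0.

d/dz[G] = (-8*z - sqrt(z**2 + 2))/(2*sqrt(z**2 + 2))
d/dz[G] - f(z) = -1/2 != 0.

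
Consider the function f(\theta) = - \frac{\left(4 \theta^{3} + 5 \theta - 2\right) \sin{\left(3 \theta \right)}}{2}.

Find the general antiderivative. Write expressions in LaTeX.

F(\theta) = \frac{2 \theta^{3} \cos{\left(3 \theta \right)}}{3} - \frac{2 \theta^{2} \sin{\left(3 \theta \right)}}{3} + \frac{7 \theta \cos{\left(3 \theta \right)}}{18} - \frac{7 \sin{\left(3 \theta \right)}}{54} - \frac{\cos{\left(3 \theta \right)}}{3} + C

Since d/d\theta undoes antidifferentiation here, F'(\theta) = f(\theta) is required of F(\theta).
Check: d/d\theta[\frac{2 \theta^{3} \cos{\left(3 \theta \right)}}{3} - \frac{2 \theta^{2} \sin{\left(3 \theta \right)}}{3} + \frac{7 \theta \cos{\left(3 \theta \right)}}{18} - \frac{7 \sin{\left(3 \theta \right)}}{54} - \frac{\cos{\left(3 \theta \right)}}{3}] = - 2 \theta^{3} \sin{\left(3 \theta \right)} - \frac{5 \theta \sin{\left(3 \theta \right)}}{2} + \sin{\left(3 \theta \right)}, which equals f(\theta).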